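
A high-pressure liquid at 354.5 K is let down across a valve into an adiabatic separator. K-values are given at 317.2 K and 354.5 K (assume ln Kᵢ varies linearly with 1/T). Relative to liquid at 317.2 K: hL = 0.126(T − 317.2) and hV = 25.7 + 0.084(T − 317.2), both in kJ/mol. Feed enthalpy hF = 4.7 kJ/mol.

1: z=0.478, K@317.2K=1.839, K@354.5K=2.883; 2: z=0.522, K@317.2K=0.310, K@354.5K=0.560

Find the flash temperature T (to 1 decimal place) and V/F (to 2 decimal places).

T = 321.3 K, V/F = 0.16

Adiabatic flash: solve Rachford–Rice at each trial T, then check hF = ψ·hV(T) + (1−ψ)·hL(T).
  T = 317.2 K: K = (1.839, 0.310), RR gives ψ = 0.071, H_out = 1.814 kJ/mol
  T = 354.5 K: K = (2.883, 0.560), RR gives ψ = 0.809, H_out = 24.227 kJ/mol
  T = 335.9 K: K = (2.333, 0.424), RR gives ψ = 0.438, H_out = 13.271 kJ/mol
  T = 326.5 K: K = (2.077, 0.364), RR gives ψ = 0.267, H_out = 7.922 kJ/mol
  T = 321.9 K: K = (1.957, 0.337), RR gives ψ = 0.175, H_out = 5.060 kJ/mol
  T = 319.5 K: K = (1.896, 0.323), RR gives ψ = 0.124, H_out = 3.453 kJ/mol
  T = 320.7 K: K = (1.927, 0.330), RR gives ψ = 0.150, H_out = 4.268 kJ/mol
  T = 321.3 K: K = (1.942, 0.333), RR gives ψ = 0.163, H_out = 4.667 kJ/mol
  T = 321.6 K: K = (1.950, 0.335), RR gives ψ = 0.169, H_out = 4.864 kJ/mol
  T = 321.5 K: K = (1.947, 0.334), RR gives ψ = 0.167, H_out = 4.799 kJ/mol
  T = 321.4 K: K = (1.945, 0.334), RR gives ψ = 0.165, H_out = 4.733 kJ/mol
Continuing to bisect between 321.3 K and 321.4 K converges to T = 321.3 K, at which ψ = 0.16.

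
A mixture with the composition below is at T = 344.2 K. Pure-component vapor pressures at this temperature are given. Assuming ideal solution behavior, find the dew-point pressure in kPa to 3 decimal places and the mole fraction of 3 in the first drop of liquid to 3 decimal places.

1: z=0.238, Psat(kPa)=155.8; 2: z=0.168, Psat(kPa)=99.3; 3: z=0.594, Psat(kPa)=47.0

Pdew = 63.061 kPa, x_3 = 0.797

At the dew point ψ → 1, so Σzᵢ/Kᵢ = 1 with Kᵢ = Pᵢˢᵃᵗ/P ⇒ 1/P = Σzᵢ/Pᵢˢᵃᵗ.
1/P = 0.238/155.8 + 0.168/99.3 + 0.594/47.0 = 0.015858 ⇒ P = 63.061 kPa
xᵢ = zᵢP/Pᵢˢᵃᵗ ⇒ x_3 = 0.594·63.061/47.0 = 0.797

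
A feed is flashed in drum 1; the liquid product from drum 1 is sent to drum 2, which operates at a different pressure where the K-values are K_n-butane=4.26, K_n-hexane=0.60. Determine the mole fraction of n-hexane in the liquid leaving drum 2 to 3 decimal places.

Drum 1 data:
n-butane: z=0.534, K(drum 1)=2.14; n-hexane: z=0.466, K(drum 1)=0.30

x_n-hexane (drum 2) = 0.891

Drum 1:
Let ψ₁ = V/F and solve Σ zᵢ(Kᵢ−1)/(1+ψ₁(Kᵢ−1)) = 0.
Check two-phase: ΣzᵢKᵢ = 1.283 > 1 and Σzᵢ/Kᵢ = 1.803 > 1, so g(0) = 0.283 > 0 and g(1) = -0.803 < 0.
Iterate (Newton) starting at ψ₁ = 0.44:
  ψ₁ = 0.440: g = -0.0660, g' = -0.785 → ψ₁ = 0.356
  ψ₁ = 0.356: g = -0.0014, g' = -0.756 → ψ₁ = 0.354
Converged at ψ₁ = 0.354.
Drum-1 compositions:
  n-butane: x = 0.380, y = 0.814
  n-hexane: x = 0.620, y = 0.186
Drum-2 feed = drum-1 liquid: z₂ = (0.3804, 0.6196).
Drum 2:
Newton iteration, ψ₂⁰ = 0.5:
  ψ₂ = 0.500: g = 0.1618, g' = -0.739 → ψ₂ = 0.719
  ψ₂ = 0.719: g = 0.0231, g' = -0.557 → ψ₂ = 0.760
  ψ₂ = 0.760: g = 0.0004, g' = -0.539 → ψ₂ = 0.761
Converged at ψ₂ = 0.761.
  n-butane: x = 0.109, y = 0.466
  n-hexane: x = 0.891, y = 0.534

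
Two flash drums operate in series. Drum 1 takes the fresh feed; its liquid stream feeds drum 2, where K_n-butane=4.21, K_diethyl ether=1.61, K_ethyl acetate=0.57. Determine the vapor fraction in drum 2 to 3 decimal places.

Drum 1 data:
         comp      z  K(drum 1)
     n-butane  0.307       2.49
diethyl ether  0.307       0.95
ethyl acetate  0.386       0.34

Drum 1:
Newton iteration, ψ₁⁰ = 0.5:
  ψ₁ = 0.500: g = -0.1338, g' = -0.599 → ψ₁ = 0.277
  ψ₁ = 0.277: g = -0.0033, g' = -0.594 → ψ₁ = 0.271
Converged at ψ₁ = 0.271.
Drum-1 compositions:
  n-butane: x = 0.219, y = 0.545
  diethyl ether: x = 0.311, y = 0.296
  ethyl acetate: x = 0.470, y = 0.160
Drum-2 feed = drum-1 liquid: z₂ = (0.2187, 0.3112, 0.4701).
Drum 2:
Rachford–Rice: g(ψ₂) = Σ zᵢ(Kᵢ−1)/(1+ψ₂(Kᵢ−1)) = 0.
g(0) = ΣzᵢKᵢ − 1 = 0.690 and g(1) = 1 − Σzᵢ/Kᵢ = -0.070, so a root lies in (0, 1).
Newton iteration, ψ₂⁰ = 0.69:
  ψ₂ = 0.690: g = 0.0645, g' = -0.451 → ψ₂ = 0.833
  ψ₂ = 0.833: g = 0.0020, g' = -0.429 → ψ₂ = 0.838
Converged at ψ₂ = 0.838.
  n-butane: x = 0.059, y = 0.250
  diethyl ether: x = 0.206, y = 0.332
  ethyl acetate: x = 0.735, y = 0.419

V/F (drum 2) = 0.838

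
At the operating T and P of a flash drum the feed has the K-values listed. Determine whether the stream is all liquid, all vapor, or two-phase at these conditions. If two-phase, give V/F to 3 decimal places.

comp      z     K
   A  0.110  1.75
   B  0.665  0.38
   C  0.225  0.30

ΣzᵢKᵢ = 0.513; Σzᵢ/Kᵢ = 2.563.
Since ΣzᵢKᵢ < 1 the mixture is below its bubble point — single liquid phase.

all liquid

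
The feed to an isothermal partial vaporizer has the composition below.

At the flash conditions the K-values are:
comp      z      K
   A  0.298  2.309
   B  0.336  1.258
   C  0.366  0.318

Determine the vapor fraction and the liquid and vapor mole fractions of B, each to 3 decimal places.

Newton iteration, ψ⁰ = 0.33:
  ψ = 0.330: g = 0.0302, g' = -0.551 → ψ = 0.385
Converged at ψ = 0.385.
Compositions from xᵢ = zᵢ/(1+ψ(Kᵢ−1)), yᵢ = Kᵢxᵢ:
  A: x = 0.198, y = 0.458
  B: x = 0.306, y = 0.385
  C: x = 0.496, y = 0.158

ψ = 0.385, x_B = 0.306, y_B = 0.385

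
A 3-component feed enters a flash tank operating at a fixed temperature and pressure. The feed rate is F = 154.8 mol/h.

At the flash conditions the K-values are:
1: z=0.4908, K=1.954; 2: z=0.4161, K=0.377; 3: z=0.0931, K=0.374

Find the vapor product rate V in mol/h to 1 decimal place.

V = 39.2 mol/h

Let ψ = V/F and solve Σ zᵢ(Kᵢ−1)/(1+ψ(Kᵢ−1)) = 0.
Check two-phase: ΣzᵢKᵢ = 1.1507 > 1 and Σzᵢ/Kᵢ = 1.6038 > 1, so g(0) = 0.1507 > 0 and g(1) = -0.6038 < 0.
Newton iteration, ψ⁰ = 0.38:
  ψ = 0.3800: g = -0.07246, g' = -0.5806 → ψ = 0.2552
  ψ = 0.2552: g = -0.00105, g' = -0.5689 → ψ = 0.2534
Converged at ψ = 0.2534.
Then V = ψ·F = 0.2534·154.8 = 39.2 mol/h and L = F − V = 115.6 mol/h.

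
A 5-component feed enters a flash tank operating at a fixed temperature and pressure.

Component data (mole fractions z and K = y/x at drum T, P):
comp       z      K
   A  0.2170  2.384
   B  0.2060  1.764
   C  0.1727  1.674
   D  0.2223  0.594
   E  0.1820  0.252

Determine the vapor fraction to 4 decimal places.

Material balance + equilibrium reduce to Σ zᵢ(Kᵢ−1)/(1+ψ(Kᵢ−1)) = 0.
Check two-phase: ΣzᵢKᵢ = 1.3477 > 1 and Σzᵢ/Kᵢ = 1.4074 > 1, so g(0) = 0.3477 > 0 and g(1) = -0.4074 < 0.
Newton iteration, ψ⁰ = 0.41:
  ψ = 0.4100: g = 0.09801, g' = -0.5516 → ψ = 0.5877
  ψ = 0.5877: g = -0.00384, g' = -0.6114 → ψ = 0.5814
Converged at ψ = 0.5814.

ψ = 0.5814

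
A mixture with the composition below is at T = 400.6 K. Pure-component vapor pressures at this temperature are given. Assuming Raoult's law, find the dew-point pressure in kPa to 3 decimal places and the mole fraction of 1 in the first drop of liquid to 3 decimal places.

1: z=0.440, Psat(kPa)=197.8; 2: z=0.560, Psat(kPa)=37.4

At the dew point ψ → 1, so Σzᵢ/Kᵢ = 1 with Kᵢ = Pᵢˢᵃᵗ/P ⇒ 1/P = Σzᵢ/Pᵢˢᵃᵗ.
1/P = 0.440/197.8 + 0.560/37.4 = 0.017198 ⇒ P = 58.147 kPa
xᵢ = zᵢP/Pᵢˢᵃᵗ ⇒ x_1 = 0.440·58.147/197.8 = 0.129

Pdew = 58.147 kPa, x_1 = 0.129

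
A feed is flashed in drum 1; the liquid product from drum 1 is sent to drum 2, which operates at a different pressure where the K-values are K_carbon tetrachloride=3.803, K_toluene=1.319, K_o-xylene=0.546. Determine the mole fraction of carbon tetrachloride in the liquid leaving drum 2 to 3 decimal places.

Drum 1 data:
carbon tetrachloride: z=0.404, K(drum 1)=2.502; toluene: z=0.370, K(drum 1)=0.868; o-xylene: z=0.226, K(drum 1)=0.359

Drum 1:
Rachford–Rice: g(ψ₁) = Σ zᵢ(Kᵢ−1)/(1+ψ₁(Kᵢ−1)) = 0.
g(0) = ΣzᵢKᵢ − 1 = 0.413 and g(1) = 1 − Σzᵢ/Kᵢ = -0.217, so a root lies in (0, 1).
Newton–Raphson from ψ₁ = 0.5:
  ψ₁ = 0.500: g = 0.0811, g' = -0.506 → ψ₁ = 0.660
Converged at ψ₁ = 0.660.
Drum-1 compositions:
  carbon tetrachloride: x = 0.203, y = 0.508
  toluene: x = 0.405, y = 0.352
  o-xylene: x = 0.392, y = 0.141
Drum-2 feed = drum-1 liquid: z₂ = (0.2028, 0.4053, 0.3918).
Drum 2:
Material balance + equilibrium reduce to Σ zᵢ(Kᵢ−1)/(1+ψ₂(Kᵢ−1)) = 0.
Feasibility: ΣzᵢKᵢ = 1.520, Σzᵢ/Kᵢ = 1.078 — both > 1, two phases present.
Iterate (Newton) starting at ψ₂ = 0.49:
  ψ₂ = 0.490: g = 0.1226, g' = -0.447 → ψ₂ = 0.764
  ψ₂ = 0.764: g = 0.0126, g' = -0.377 → ψ₂ = 0.797
Converged at ψ₂ = 0.797.
  carbon tetrachloride: x = 0.063, y = 0.238
  toluene: x = 0.323, y = 0.426
  o-xylene: x = 0.614, y = 0.335

x_carbon tetrachloride (drum 2) = 0.063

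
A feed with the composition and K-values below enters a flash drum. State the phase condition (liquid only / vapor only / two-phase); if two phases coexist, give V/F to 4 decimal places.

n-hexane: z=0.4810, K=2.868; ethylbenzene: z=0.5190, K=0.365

two-phase, V/F = 0.4796

ΣzᵢKᵢ = 1.5689; Σzᵢ/Kᵢ = 1.5896.
Both exceed 1, so a two-phase solution exists.
Rachford–Rice: g(ψ) = Σ zᵢ(Kᵢ−1)/(1+ψ(Kᵢ−1)) = 0.
Binary case is linear: z₁(K₁−1)(1+ψ(K₂−1)) + z₂(K₂−1)(1+ψ(K₁−1)) = 0
⇒ ψ = [z₁(K₁−1)+z₂(K₂−1)] / [−(K₁−1)(K₂−1)] = 0.56894/1.18618 = 0.4796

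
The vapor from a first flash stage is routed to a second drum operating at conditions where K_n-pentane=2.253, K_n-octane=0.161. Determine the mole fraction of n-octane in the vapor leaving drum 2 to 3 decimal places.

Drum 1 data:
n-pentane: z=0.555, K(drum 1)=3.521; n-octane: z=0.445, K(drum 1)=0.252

Drum 1:
Rachford–Rice: g(ψ₁) = Σ zᵢ(Kᵢ−1)/(1+ψ₁(Kᵢ−1)) = 0.
Feasibility: ΣzᵢKᵢ = 2.066, Σzᵢ/Kᵢ = 1.923 — both > 1, two phases present.
Binary case is linear: z₁(K₁−1)(1+ψ₁(K₂−1)) + z₂(K₂−1)(1+ψ₁(K₁−1)) = 0
⇒ ψ₁ = [z₁(K₁−1)+z₂(K₂−1)] / [−(K₁−1)(K₂−1)] = 1.0663/1.8857 = 0.565
Drum-1 compositions:
  n-pentane: x = 0.229, y = 0.806
  n-octane: x = 0.771, y = 0.194
Drum-2 feed = drum-1 vapor: z₂ = (0.8057, 0.1943).
Drum 2:
Rachford–Rice: g(ψ₂) = Σ zᵢ(Kᵢ−1)/(1+ψ₂(Kᵢ−1)) = 0.
Check two-phase: ΣzᵢKᵢ = 1.846 > 1 and Σzᵢ/Kᵢ = 1.565 > 1, so g(0) = 0.846 > 0 and g(1) = -0.565 < 0.
Newton–Raphson from ψ₂ = 0.31:
  ψ₂ = 0.310: g = 0.5067, g' = -0.906 → ψ₂ = 0.869
  ψ₂ = 0.869: g = -0.1192, g' = -2.157 → ψ₂ = 0.814
  ψ₂ = 0.814: g = -0.0145, g' = -1.671 → ψ₂ = 0.805
Converged at ψ₂ = 0.805.
  n-pentane: x = 0.401, y = 0.904
  n-octane: x = 0.599, y = 0.096

y_n-octane (drum 2) = 0.096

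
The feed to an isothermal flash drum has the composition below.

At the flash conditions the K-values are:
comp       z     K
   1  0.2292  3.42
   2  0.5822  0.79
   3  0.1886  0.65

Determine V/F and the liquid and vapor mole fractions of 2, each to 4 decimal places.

V/F = 0.6095, x_2 = 0.6677, y_2 = 0.5274

Rachford–Rice: g(V/F) = Σ zᵢ(Kᵢ−1)/(1+V/F(Kᵢ−1)) = 0.
Check two-phase: ΣzᵢKᵢ = 1.3664 > 1 and Σzᵢ/Kᵢ = 1.0941 > 1, so g(0) = 0.3664 > 0 and g(1) = -0.0941 < 0.
Newton iteration, V/F⁰ = 0.5:
  V/F = 0.5000: g = 0.03436, g' = -0.3408 → V/F = 0.6008
  V/F = 0.6008: g = 0.00252, g' = -0.2936 → V/F = 0.6094
  V/F = 0.6094: g = 0.00001, g' = -0.2903 → V/F = 0.6095
Converged at V/F = 0.6095.
Compositions from xᵢ = zᵢ/(1+V/F(Kᵢ−1)), yᵢ = Kᵢxᵢ:
  1: x = 0.0926, y = 0.3167
  2: x = 0.6677, y = 0.5274
  3: x = 0.2397, y = 0.1558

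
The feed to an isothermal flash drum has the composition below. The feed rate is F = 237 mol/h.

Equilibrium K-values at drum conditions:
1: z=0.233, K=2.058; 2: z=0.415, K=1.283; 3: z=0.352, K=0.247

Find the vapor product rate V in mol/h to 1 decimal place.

Rachford–Rice: g(V/F) = Σ zᵢ(Kᵢ−1)/(1+V/F(Kᵢ−1)) = 0.
g(0) = ΣzᵢKᵢ − 1 = 0.099 and g(1) = 1 − Σzᵢ/Kᵢ = -0.862, so a root lies in (0, 1).
Newton–Raphson from V/F = 0.5:
  V/F = 0.500: g = -0.1610, g' = -0.650 → V/F = 0.252
  V/F = 0.252: g = -0.0231, g' = -0.496 → V/F = 0.206
  V/F = 0.206: g = -0.0003, g' = -0.485 → V/F = 0.205
Converged at V/F = 0.205.
Then V = V/F·F = 0.2053·237 = 48.7 mol/h and L = F − V = 188.3 mol/h.

V = 48.7 mol/h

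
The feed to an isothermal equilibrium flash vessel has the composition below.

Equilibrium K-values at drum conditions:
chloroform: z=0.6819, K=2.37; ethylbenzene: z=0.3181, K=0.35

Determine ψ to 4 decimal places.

ψ = 0.8169

Let ψ = V/F and solve Σ zᵢ(Kᵢ−1)/(1+ψ(Kᵢ−1)) = 0.
Feasibility: ΣzᵢKᵢ = 1.7274, Σzᵢ/Kᵢ = 1.1966 — both > 1, two phases present.
Newton–Raphson from ψ = 0.65:
  ψ = 0.6500: g = 0.13612, g' = -0.7611 → ψ = 0.8289
  ψ = 0.8289: g = -0.01082, g' = -0.9124 → ψ = 0.8170
  ψ = 0.8170: g = -0.00010, g' = -0.8961 → ψ = 0.8169
Converged at ψ = 0.8169.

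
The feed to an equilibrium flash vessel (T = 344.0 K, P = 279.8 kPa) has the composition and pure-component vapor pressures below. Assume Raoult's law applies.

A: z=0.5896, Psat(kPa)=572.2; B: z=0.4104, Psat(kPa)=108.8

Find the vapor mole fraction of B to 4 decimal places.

Raoult's law: Kᵢ = Pᵢˢᵃᵗ/P = Pᵢˢᵃᵗ/279.8.
  K_A = 572.2/279.8 = 2.045032, K_B = 108.8/279.8 = 0.388849
Rachford–Rice: g(ψ) = Σ zᵢ(Kᵢ−1)/(1+ψ(Kᵢ−1)) = 0.
g(0) = ΣzᵢKᵢ − 1 = 0.3653 and g(1) = 1 − Σzᵢ/Kᵢ = -0.3437, so a root lies in (0, 1).
Binary case is linear: z₁(K₁−1)(1+ψ(K₂−1)) + z₂(K₂−1)(1+ψ(K₁−1)) = 0
⇒ ψ = [z₁(K₁−1)+z₂(K₂−1)] / [−(K₁−1)(K₂−1)] = 0.36533/0.63867 = 0.5720
Compositions from xᵢ = zᵢ/(1+ψ(Kᵢ−1)), yᵢ = Kᵢxᵢ:
  A: x = 0.3690, y = 0.7546
  B: x = 0.6310, y = 0.2454

y_B = 0.2454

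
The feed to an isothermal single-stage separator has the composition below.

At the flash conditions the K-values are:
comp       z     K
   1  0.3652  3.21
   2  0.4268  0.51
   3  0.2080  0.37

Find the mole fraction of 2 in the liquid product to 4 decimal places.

Material balance + equilibrium reduce to Σ zᵢ(Kᵢ−1)/(1+V/F(Kᵢ−1)) = 0.
g(0) = ΣzᵢKᵢ − 1 = 0.4669 and g(1) = 1 − Σzᵢ/Kᵢ = -0.5128, so a root lies in (0, 1).
Newton–Raphson from V/F = 0.66:
  V/F = 0.6600: g = -0.20513, g' = -0.7608 → V/F = 0.3904
  V/F = 0.3904: g = 0.00090, g' = -0.8159 → V/F = 0.3915
Converged at V/F = 0.3915.
Compositions from xᵢ = zᵢ/(1+V/F(Kᵢ−1)), yᵢ = Kᵢxᵢ:
  1: x = 0.1958, y = 0.6285
  2: x = 0.5281, y = 0.2693
  3: x = 0.2761, y = 0.1022

x_2 = 0.5281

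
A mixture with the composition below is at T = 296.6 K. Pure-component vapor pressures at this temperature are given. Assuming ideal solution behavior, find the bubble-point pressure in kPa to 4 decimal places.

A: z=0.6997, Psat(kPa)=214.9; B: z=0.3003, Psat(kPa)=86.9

At the bubble point ψ → 0, so ΣzᵢKᵢ = 1 with Kᵢ = Pᵢˢᵃᵗ/P ⇒ P = ΣzᵢPᵢˢᵃᵗ.
P = 0.6997·214.9 + 0.3003·86.9 = 176.4616 kPa

Pbub = 176.4616 kPa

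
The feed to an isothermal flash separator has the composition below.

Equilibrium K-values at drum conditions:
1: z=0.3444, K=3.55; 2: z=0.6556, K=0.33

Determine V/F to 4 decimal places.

Rachford–Rice: g(V/F) = Σ zᵢ(Kᵢ−1)/(1+V/F(Kᵢ−1)) = 0.
g(0) = ΣzᵢKᵢ − 1 = 0.4390 and g(1) = 1 − Σzᵢ/Kᵢ = -1.0837, so a root lies in (0, 1).
Binary case is linear: z₁(K₁−1)(1+V/F(K₂−1)) + z₂(K₂−1)(1+V/F(K₁−1)) = 0
⇒ V/F = [z₁(K₁−1)+z₂(K₂−1)] / [−(K₁−1)(K₂−1)] = 0.43897/1.70850 = 0.2569

V/F = 0.2569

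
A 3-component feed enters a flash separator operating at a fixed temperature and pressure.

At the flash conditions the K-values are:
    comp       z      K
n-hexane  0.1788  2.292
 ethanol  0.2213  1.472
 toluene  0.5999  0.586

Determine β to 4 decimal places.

Material balance + equilibrium reduce to Σ zᵢ(Kᵢ−1)/(1+β(Kᵢ−1)) = 0.
Check two-phase: ΣzᵢKᵢ = 1.0871 > 1 and Σzᵢ/Kᵢ = 1.2521 > 1, so g(0) = 0.0871 > 0 and g(1) = -0.2521 < 0.
Newton iteration, β⁰ = 0.52:
  β = 0.5200: g = -0.09445, g' = -0.3055 → β = 0.2109
  β = 0.2109: g = 0.00443, g' = -0.3485 → β = 0.2236
  β = 0.2236: g = 0.00002, g' = -0.3449 → β = 0.2237
Converged at β = 0.2237.

β = 0.2237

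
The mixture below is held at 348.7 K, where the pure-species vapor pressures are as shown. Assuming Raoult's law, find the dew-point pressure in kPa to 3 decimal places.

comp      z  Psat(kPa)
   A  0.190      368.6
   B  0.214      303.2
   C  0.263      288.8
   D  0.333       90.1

At the dew point ψ → 1, so Σzᵢ/Kᵢ = 1 with Kᵢ = Pᵢˢᵃᵗ/P ⇒ 1/P = Σzᵢ/Pᵢˢᵃᵗ.
1/P = 0.190/368.6 + 0.214/303.2 + 0.263/288.8 + 0.333/90.1 = 0.005828 ⇒ P = 171.591 kPa

Pdew = 171.591 kPa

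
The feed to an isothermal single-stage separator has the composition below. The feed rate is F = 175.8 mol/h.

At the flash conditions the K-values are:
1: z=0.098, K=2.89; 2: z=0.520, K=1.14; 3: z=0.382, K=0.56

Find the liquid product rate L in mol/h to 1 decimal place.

Material balance + equilibrium reduce to Σ zᵢ(Kᵢ−1)/(1+β(Kᵢ−1)) = 0.
Check two-phase: ΣzᵢKᵢ = 1.090 > 1 and Σzᵢ/Kᵢ = 1.172 > 1, so g(0) = 0.090 > 0 and g(1) = -0.172 < 0.
Newton–Raphson from β = 0.32:
  β = 0.320: g = -0.0105, g' = -0.245 → β = 0.277
  β = 0.277: g = 0.0002, g' = -0.256 → β = 0.278
Converged at β = 0.278.
Then V = β·F = 0.2780·175.8 = 48.9 mol/h and L = F − V = 126.9 mol/h.

L = 126.9 mol/h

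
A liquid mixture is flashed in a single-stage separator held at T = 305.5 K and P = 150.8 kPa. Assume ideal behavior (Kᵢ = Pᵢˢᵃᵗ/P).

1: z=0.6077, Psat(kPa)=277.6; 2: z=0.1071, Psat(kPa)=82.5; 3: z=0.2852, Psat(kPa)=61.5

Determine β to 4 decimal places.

β = 0.6233

Raoult's law: Kᵢ = Pᵢˢᵃᵗ/P = Pᵢˢᵃᵗ/150.8.
  K_1 = 277.6/150.8 = 1.840849, K_2 = 82.5/150.8 = 0.547082, K_3 = 61.5/150.8 = 0.407825
Let β = V/F and solve Σ zᵢ(Kᵢ−1)/(1+β(Kᵢ−1)) = 0.
g(0) = ΣzᵢKᵢ − 1 = 0.2936 and g(1) = 1 − Σzᵢ/Kᵢ = -0.2252, so a root lies in (0, 1).
Newton–Raphson from β = 0.5:
  β = 0.5000: g = 0.05710, g' = -0.4515 → β = 0.6265
  β = 0.6265: g = -0.00153, g' = -0.4799 → β = 0.6233
Converged at β = 0.6233.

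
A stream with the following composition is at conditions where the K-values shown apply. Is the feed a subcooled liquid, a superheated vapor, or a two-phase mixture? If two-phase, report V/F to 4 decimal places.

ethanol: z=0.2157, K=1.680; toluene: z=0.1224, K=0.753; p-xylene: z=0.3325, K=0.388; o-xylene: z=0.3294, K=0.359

subcooled liquid

ΣzᵢKᵢ = 0.7018; Σzᵢ/Kᵢ = 2.0655.
Since ΣzᵢKᵢ < 1 the mixture is below its bubble point — single liquid phase.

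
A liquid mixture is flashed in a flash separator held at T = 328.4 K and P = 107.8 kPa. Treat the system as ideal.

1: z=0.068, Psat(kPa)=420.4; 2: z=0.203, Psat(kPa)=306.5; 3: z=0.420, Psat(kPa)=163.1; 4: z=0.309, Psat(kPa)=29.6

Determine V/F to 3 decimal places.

V/F = 0.621

Raoult's law: Kᵢ = Pᵢˢᵃᵗ/P = Pᵢˢᵃᵗ/107.8.
  K_1 = 420.4/107.8 = 3.89981, K_2 = 306.5/107.8 = 2.84323, K_3 = 163.1/107.8 = 1.51299, K_4 = 29.6/107.8 = 0.27458
Rachford–Rice: g(V/F) = Σ zᵢ(Kᵢ−1)/(1+V/F(Kᵢ−1)) = 0.
Feasibility: ΣzᵢKᵢ = 1.563, Σzᵢ/Kᵢ = 1.492 — both > 1, two phases present.
Newton iteration, V/F⁰ = 0.51:
  V/F = 0.510: g = 0.0874, g' = -0.755 → V/F = 0.626
  V/F = 0.626: g = -0.0035, g' = -0.830 → V/F = 0.621
Converged at V/F = 0.621.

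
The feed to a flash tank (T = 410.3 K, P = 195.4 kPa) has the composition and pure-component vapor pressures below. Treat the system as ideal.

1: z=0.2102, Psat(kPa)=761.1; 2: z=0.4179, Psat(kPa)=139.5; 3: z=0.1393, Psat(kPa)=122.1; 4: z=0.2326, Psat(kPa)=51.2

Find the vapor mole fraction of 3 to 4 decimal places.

Raoult's law: Kᵢ = Pᵢˢᵃᵗ/P = Pᵢˢᵃᵗ/195.4.
  K_1 = 761.1/195.4 = 3.895087, K_2 = 139.5/195.4 = 0.713920, K_3 = 122.1/195.4 = 0.624872, K_4 = 51.2/195.4 = 0.262027
Let ψ = V/F and solve Σ zᵢ(Kᵢ−1)/(1+ψ(Kᵢ−1)) = 0.
Check two-phase: ΣzᵢKᵢ = 1.2651 > 1 and Σzᵢ/Kᵢ = 1.7499 > 1, so g(0) = 0.2651 > 0 and g(1) = -0.7499 < 0.
Iterate (Newton) starting at ψ = 0.5:
  ψ = 0.5000: g = -0.22722, g' = -0.6885 → ψ = 0.1700
  ψ = 0.1700: g = 0.03009, g' = -1.0171 → ψ = 0.1996
  ψ = 0.1996: g = 0.00113, g' = -0.9433 → ψ = 0.2008
Converged at ψ = 0.2008.
Compositions from xᵢ = zᵢ/(1+ψ(Kᵢ−1)), yᵢ = Kᵢxᵢ:
  1: x = 0.1329, y = 0.5178
  2: x = 0.4434, y = 0.3165
  3: x = 0.1506, y = 0.0941
  4: x = 0.2731, y = 0.0715

y_3 = 0.0941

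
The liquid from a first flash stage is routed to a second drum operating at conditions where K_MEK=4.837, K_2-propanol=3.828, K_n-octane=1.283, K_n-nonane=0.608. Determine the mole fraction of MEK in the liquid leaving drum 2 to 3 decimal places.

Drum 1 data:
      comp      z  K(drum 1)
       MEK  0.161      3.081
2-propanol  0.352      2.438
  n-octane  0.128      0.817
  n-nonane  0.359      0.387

Drum 1:
Newton iteration, ψ₁⁰ = 0.5:
  ψ₁ = 0.500: g = 0.1155, g' = -0.699 → ψ₁ = 0.665
  ψ₁ = 0.665: g = 0.0010, g' = -0.703 → ψ₁ = 0.667
Converged at ψ₁ = 0.667.
Drum-1 compositions:
  MEK: x = 0.067, y = 0.208
  2-propanol: x = 0.180, y = 0.438
  n-octane: x = 0.146, y = 0.119
  n-nonane: x = 0.607, y = 0.235
Drum-2 feed = drum-1 liquid: z₂ = (0.0674, 0.1797, 0.1458, 0.6070).
Drum 2:
Rachford–Rice: g(ψ₂) = Σ zᵢ(Kᵢ−1)/(1+ψ₂(Kᵢ−1)) = 0.
Check two-phase: ΣzᵢKᵢ = 1.570 > 1 and Σzᵢ/Kᵢ = 1.173 > 1, so g(0) = 0.570 > 0 and g(1) = -0.173 < 0.
Newton–Raphson from ψ₂ = 0.48:
  ψ₂ = 0.480: g = 0.0499, g' = -0.532 → ψ₂ = 0.574
  ψ₂ = 0.574: g = 0.0031, g' = -0.470 → ψ₂ = 0.580
Converged at ψ₂ = 0.580.
  MEK: x = 0.021, y = 0.101
  2-propanol: x = 0.068, y = 0.260
  n-octane: x = 0.125, y = 0.161
  n-nonane: x = 0.786, y = 0.478

x_MEK (drum 2) = 0.021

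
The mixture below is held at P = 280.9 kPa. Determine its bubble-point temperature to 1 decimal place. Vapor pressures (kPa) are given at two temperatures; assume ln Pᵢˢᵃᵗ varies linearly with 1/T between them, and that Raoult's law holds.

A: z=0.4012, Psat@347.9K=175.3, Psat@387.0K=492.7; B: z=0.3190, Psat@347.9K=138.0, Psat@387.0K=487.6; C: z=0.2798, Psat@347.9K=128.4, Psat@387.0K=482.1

Bubble-point temperature: ΣzᵢPᵢˢᵃᵗ(T) = P. Interpolate ln Pᵢˢᵃᵗ = aᵢ + bᵢ/T.
  T = 347.9 K: ΣzᵢPᵢˢᵃᵗ = 150.28 kPa
  T = 387.0 K: ΣzᵢPᵢˢᵃᵗ = 488.11 kPa
  T = 367.4 K: ΣzᵢPᵢˢᵃᵗ = 278.46 kPa
  T = 377.2 K: ΣzᵢPᵢˢᵃᵗ = 371.19 kPa
  T = 372.3 K: ΣzᵢPᵢˢᵃᵗ = 322.07 kPa
  T = 369.9 K: ΣzᵢPᵢˢᵃᵗ = 300.05 kPa
Interpolating between 367.4 K and 369.9 K gives T ≈ 367.7 K.

T = 367.7 K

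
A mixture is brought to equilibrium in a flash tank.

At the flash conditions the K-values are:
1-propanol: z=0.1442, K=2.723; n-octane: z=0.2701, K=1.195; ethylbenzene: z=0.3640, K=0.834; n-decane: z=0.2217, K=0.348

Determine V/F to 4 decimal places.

Rachford–Rice: g(V/F) = Σ zᵢ(Kᵢ−1)/(1+V/F(Kᵢ−1)) = 0.
g(0) = ΣzᵢKᵢ − 1 = 0.0962 and g(1) = 1 − Σzᵢ/Kᵢ = -0.3525, so a root lies in (0, 1).
Newton iteration, V/F⁰ = 0.56:
  V/F = 0.5600: g = -0.12036, g' = -0.3652 → V/F = 0.2305
  V/F = 0.2305: g = -0.00469, g' = -0.3701 → V/F = 0.2178
  V/F = 0.2178: g = 0.00003, g' = -0.3746 → V/F = 0.2179
Converged at V/F = 0.2179.

V/F = 0.2179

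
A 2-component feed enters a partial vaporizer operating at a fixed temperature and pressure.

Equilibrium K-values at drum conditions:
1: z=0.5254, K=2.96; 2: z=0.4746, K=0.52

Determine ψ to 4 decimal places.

Material balance + equilibrium reduce to Σ zᵢ(Kᵢ−1)/(1+ψ(Kᵢ−1)) = 0.
Feasibility: ΣzᵢKᵢ = 1.8020, Σzᵢ/Kᵢ = 1.0902 — both > 1, two phases present.
Iterate (Newton) starting at ψ = 0.5:
  ψ = 0.5000: g = 0.22035, g' = -0.7042 → ψ = 0.8129
  ψ = 0.8129: g = 0.02351, g' = -0.5942 → ψ = 0.8525
  ψ = 0.8525: g = -0.00003, g' = -0.5962 → ψ = 0.8524
Converged at ψ = 0.8524.

ψ = 0.8524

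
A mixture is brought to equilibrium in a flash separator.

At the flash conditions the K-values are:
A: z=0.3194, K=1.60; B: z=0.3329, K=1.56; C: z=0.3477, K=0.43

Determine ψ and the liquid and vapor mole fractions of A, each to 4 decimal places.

Newton iteration, ψ⁰ = 0.59:
  ψ = 0.5900: g = -0.01695, g' = -0.3782 → ψ = 0.5452
  ψ = 0.5452: g = -0.00032, g' = -0.3644 → ψ = 0.5443
Converged at ψ = 0.5443.
Compositions from xᵢ = zᵢ/(1+ψ(Kᵢ−1)), yᵢ = Kᵢxᵢ:
  A: x = 0.2408, y = 0.3852
  B: x = 0.2551, y = 0.3980
  C: x = 0.5041, y = 0.2168

ψ = 0.5443, x_A = 0.2408, y_A = 0.3852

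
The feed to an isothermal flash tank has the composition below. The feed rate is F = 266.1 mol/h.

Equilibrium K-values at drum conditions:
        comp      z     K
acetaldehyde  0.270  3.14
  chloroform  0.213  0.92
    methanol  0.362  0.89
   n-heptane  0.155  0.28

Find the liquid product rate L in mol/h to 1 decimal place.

Material balance + equilibrium reduce to Σ zᵢ(Kᵢ−1)/(1+ψ(Kᵢ−1)) = 0.
Check two-phase: ΣzᵢKᵢ = 1.409 > 1 and Σzᵢ/Kᵢ = 1.278 > 1, so g(0) = 0.409 > 0 and g(1) = -0.278 < 0.
Newton–Raphson from ψ = 0.5:
  ψ = 0.500: g = 0.0449, g' = -0.491 → ψ = 0.591
  ψ = 0.591: g = 0.0002, g' = -0.491 → ψ = 0.592
Converged at ψ = 0.592.
Then V = ψ·F = 0.5918·266.1 = 157.5 mol/h and L = F − V = 108.6 mol/h.

L = 108.6 mol/h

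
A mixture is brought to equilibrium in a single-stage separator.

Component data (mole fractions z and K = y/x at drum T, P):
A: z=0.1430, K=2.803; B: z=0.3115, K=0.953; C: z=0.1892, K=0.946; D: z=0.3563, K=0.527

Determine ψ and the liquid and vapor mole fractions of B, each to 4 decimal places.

ψ = 0.1409, x_B = 0.3136, y_B = 0.2988

Rachford–Rice: g(ψ) = Σ zᵢ(Kᵢ−1)/(1+ψ(Kᵢ−1)) = 0.
g(0) = ΣzᵢKᵢ − 1 = 0.0644 and g(1) = 1 − Σzᵢ/Kᵢ = -0.2540, so a root lies in (0, 1).
Iterate (Newton) starting at ψ = 0.5:
  ψ = 0.5000: g = -0.11063, g' = -0.2666 → ψ = 0.0851
  ψ = 0.0851: g = 0.02299, g' = -0.4373 → ψ = 0.1376
  ψ = 0.1376: g = 0.00127, g' = -0.3909 → ψ = 0.1409
Converged at ψ = 0.1409.
Compositions from xᵢ = zᵢ/(1+ψ(Kᵢ−1)), yᵢ = Kᵢxᵢ:
  A: x = 0.1140, y = 0.3196
  B: x = 0.3136, y = 0.2988
  C: x = 0.1907, y = 0.1804
  D: x = 0.3817, y = 0.2012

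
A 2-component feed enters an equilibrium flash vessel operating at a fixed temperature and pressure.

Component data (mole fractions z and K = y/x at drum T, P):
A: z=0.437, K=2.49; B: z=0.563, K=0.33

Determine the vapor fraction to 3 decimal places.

Rachford–Rice: g(ψ) = Σ zᵢ(Kᵢ−1)/(1+ψ(Kᵢ−1)) = 0.
g(0) = ΣzᵢKᵢ − 1 = 0.274 and g(1) = 1 − Σzᵢ/Kᵢ = -0.882, so a root lies in (0, 1).
Binary case is linear: z₁(K₁−1)(1+ψ(K₂−1)) + z₂(K₂−1)(1+ψ(K₁−1)) = 0
⇒ ψ = [z₁(K₁−1)+z₂(K₂−1)] / [−(K₁−1)(K₂−1)] = 0.2739/0.9983 = 0.274

ψ = 0.274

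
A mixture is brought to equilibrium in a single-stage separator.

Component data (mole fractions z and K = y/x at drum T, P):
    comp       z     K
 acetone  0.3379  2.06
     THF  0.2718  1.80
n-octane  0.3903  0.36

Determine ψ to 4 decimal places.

Let ψ = V/F and solve Σ zᵢ(Kᵢ−1)/(1+ψ(Kᵢ−1)) = 0.
Check two-phase: ΣzᵢKᵢ = 1.3258 > 1 and Σzᵢ/Kᵢ = 1.3992 > 1, so g(0) = 0.3258 > 0 and g(1) = -0.3992 < 0.
Newton iteration, ψ⁰ = 0.5:
  ψ = 0.5000: g = 0.02207, g' = -0.5967 → ψ = 0.5370
  ψ = 0.5370: g = -0.00024, g' = -0.6104 → ψ = 0.5366
Converged at ψ = 0.5366.

ψ = 0.5366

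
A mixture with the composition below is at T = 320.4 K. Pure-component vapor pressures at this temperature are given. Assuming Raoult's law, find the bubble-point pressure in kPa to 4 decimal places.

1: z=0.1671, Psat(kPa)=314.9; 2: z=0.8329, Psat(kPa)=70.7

Pbub = 111.5058 kPa

At the bubble point ψ → 0, so ΣzᵢKᵢ = 1 with Kᵢ = Pᵢˢᵃᵗ/P ⇒ P = ΣzᵢPᵢˢᵃᵗ.
P = 0.1671·314.9 + 0.8329·70.7 = 111.5058 kPa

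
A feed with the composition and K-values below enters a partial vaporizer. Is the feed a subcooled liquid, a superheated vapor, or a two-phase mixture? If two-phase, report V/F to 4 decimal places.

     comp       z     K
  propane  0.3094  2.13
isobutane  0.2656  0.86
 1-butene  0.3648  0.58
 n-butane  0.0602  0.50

ΣzᵢKᵢ = 1.1291; Σzᵢ/Kᵢ = 1.2035.
Both exceed 1, so a two-phase solution exists.
Newton–Raphson from ψ = 0.5:
  ψ = 0.5000: g = -0.05066, g' = -0.2972 → ψ = 0.3295
  ψ = 0.3295: g = 0.00191, g' = -0.3237 → ψ = 0.3354
Converged at ψ = 0.3354.

two-phase, V/F = 0.3354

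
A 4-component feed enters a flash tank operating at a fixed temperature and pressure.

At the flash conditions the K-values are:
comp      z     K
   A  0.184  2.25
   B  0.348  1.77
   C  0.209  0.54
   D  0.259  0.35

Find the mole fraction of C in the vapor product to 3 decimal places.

Let ψ = V/F and solve Σ zᵢ(Kᵢ−1)/(1+ψ(Kᵢ−1)) = 0.
g(0) = ΣzᵢKᵢ − 1 = 0.233 and g(1) = 1 − Σzᵢ/Kᵢ = -0.405, so a root lies in (0, 1).
Newton–Raphson from ψ = 0.67:
  ψ = 0.670: g = -0.1353, g' = -0.611 → ψ = 0.449
  ψ = 0.449: g = -0.0122, g' = -0.520 → ψ = 0.425
Converged at ψ = 0.425.
Compositions from xᵢ = zᵢ/(1+ψ(Kᵢ−1)), yᵢ = Kᵢxᵢ:
  A: x = 0.120, y = 0.270
  B: x = 0.262, y = 0.464
  C: x = 0.260, y = 0.140
  D: x = 0.358, y = 0.125

y_C = 0.140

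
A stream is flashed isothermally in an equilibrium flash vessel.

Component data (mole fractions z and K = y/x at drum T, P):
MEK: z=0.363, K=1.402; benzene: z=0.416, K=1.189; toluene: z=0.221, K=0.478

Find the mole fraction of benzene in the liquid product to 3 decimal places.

x_benzene = 0.367

Material balance + equilibrium reduce to Σ zᵢ(Kᵢ−1)/(1+ψ(Kᵢ−1)) = 0.
g(0) = ΣzᵢKᵢ − 1 = 0.109 and g(1) = 1 − Σzᵢ/Kᵢ = -0.071, so a root lies in (0, 1).
Newton–Raphson from ψ = 0.31:
  ψ = 0.310: g = 0.0664, g' = -0.145 → ψ = 0.767
  ψ = 0.767: g = -0.0121, g' = -0.213 → ψ = 0.710
  ψ = 0.710: g = -0.0004, g' = -0.199 → ψ = 0.708
Converged at ψ = 0.708.
Compositions from xᵢ = zᵢ/(1+ψ(Kᵢ−1)), yᵢ = Kᵢxᵢ:
  MEK: x = 0.283, y = 0.396
  benzene: x = 0.367, y = 0.436
  toluene: x = 0.350, y = 0.168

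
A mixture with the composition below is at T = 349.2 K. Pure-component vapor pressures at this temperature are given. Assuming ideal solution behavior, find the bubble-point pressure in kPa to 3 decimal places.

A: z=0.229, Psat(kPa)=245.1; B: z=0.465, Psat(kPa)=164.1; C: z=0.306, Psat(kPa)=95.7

At the bubble point ψ → 0, so ΣzᵢKᵢ = 1 with Kᵢ = Pᵢˢᵃᵗ/P ⇒ P = ΣzᵢPᵢˢᵃᵗ.
P = 0.229·245.1 + 0.465·164.1 + 0.306·95.7 = 161.719 kPa

Pbub = 161.719 kPa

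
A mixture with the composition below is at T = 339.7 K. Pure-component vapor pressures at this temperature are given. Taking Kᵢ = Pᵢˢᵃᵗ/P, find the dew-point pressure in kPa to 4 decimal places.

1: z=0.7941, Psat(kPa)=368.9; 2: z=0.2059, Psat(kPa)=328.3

At the dew point ψ → 1, so Σzᵢ/Kᵢ = 1 with Kᵢ = Pᵢˢᵃᵗ/P ⇒ 1/P = Σzᵢ/Pᵢˢᵃᵗ.
1/P = 0.7941/368.9 + 0.2059/328.3 = 0.0027798 ⇒ P = 359.7399 kPa

Pdew = 359.7399 kPa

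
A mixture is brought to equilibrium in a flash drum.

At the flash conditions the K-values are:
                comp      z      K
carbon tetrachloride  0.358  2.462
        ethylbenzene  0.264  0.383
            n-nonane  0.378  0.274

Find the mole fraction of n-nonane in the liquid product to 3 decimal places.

Rachford–Rice: g(ψ) = Σ zᵢ(Kᵢ−1)/(1+ψ(Kᵢ−1)) = 0.
Check two-phase: ΣzᵢKᵢ = 1.086 > 1 and Σzᵢ/Kᵢ = 2.214 > 1, so g(0) = 0.086 > 0 and g(1) = -1.214 < 0.
Newton–Raphson from ψ = 0.65:
  ψ = 0.650: g = -0.5232, g' = -1.196 → ψ = 0.212
  ψ = 0.212: g = -0.1125, g' = -0.857 → ψ = 0.081
  ψ = 0.081: g = 0.0048, g' = -0.948 → ψ = 0.086
Converged at ψ = 0.086.
Compositions from xᵢ = zᵢ/(1+ψ(Kᵢ−1)), yᵢ = Kᵢxᵢ:
  carbon tetrachloride: x = 0.318, y = 0.783
  ethylbenzene: x = 0.279, y = 0.107
  n-nonane: x = 0.403, y = 0.110

x_n-nonane = 0.403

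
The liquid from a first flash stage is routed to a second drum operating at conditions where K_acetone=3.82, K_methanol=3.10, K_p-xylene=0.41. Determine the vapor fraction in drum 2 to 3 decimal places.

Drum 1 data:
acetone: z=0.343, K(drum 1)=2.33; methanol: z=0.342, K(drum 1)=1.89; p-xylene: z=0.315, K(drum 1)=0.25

Drum 1:
Newton iteration, ψ₁⁰ = 0.37:
  ψ₁ = 0.370: g = 0.2077, g' = -0.765 → ψ₁ = 0.641
  ψ₁ = 0.641: g = -0.0153, g' = -0.944 → ψ₁ = 0.625
Converged at ψ₁ = 0.625.
Drum-1 compositions:
  acetone: x = 0.187, y = 0.436
  methanol: x = 0.220, y = 0.415
  p-xylene: x = 0.593, y = 0.148
Drum-2 feed = drum-1 liquid: z₂ = (0.1873, 0.2198, 0.5929).
Drum 2:
Rachford–Rice: g(ψ₂) = Σ zᵢ(Kᵢ−1)/(1+ψ₂(Kᵢ−1)) = 0.
Feasibility: ΣzᵢKᵢ = 1.640, Σzᵢ/Kᵢ = 1.566 — both > 1, two phases present.
Newton iteration, ψ₂⁰ = 0.69:
  ψ₂ = 0.690: g = -0.2223, g' = -0.920 → ψ₂ = 0.448
  ψ₂ = 0.448: g = -0.0048, g' = -0.929 → ψ₂ = 0.443
Converged at ψ₂ = 0.443.
  acetone: x = 0.083, y = 0.318
  methanol: x = 0.114, y = 0.353
  p-xylene: x = 0.803, y = 0.329

V/F (drum 2) = 0.443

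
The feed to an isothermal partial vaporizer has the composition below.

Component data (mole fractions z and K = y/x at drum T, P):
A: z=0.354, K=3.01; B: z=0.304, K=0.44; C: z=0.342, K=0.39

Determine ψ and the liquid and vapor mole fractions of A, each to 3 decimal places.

ψ = 0.282, x_A = 0.226, y_A = 0.680

Rachford–Rice: g(ψ) = Σ zᵢ(Kᵢ−1)/(1+ψ(Kᵢ−1)) = 0.
Feasibility: ΣzᵢKᵢ = 1.333, Σzᵢ/Kᵢ = 1.685 — both > 1, two phases present.
Newton–Raphson from ψ = 0.37:
  ψ = 0.370: g = -0.0761, g' = -0.834 → ψ = 0.279
  ψ = 0.279: g = 0.0029, g' = -0.906 → ψ = 0.282
Converged at ψ = 0.282.
Compositions from xᵢ = zᵢ/(1+ψ(Kᵢ−1)), yᵢ = Kᵢxᵢ:
  A: x = 0.226, y = 0.680
  B: x = 0.361, y = 0.159
  C: x = 0.413, y = 0.161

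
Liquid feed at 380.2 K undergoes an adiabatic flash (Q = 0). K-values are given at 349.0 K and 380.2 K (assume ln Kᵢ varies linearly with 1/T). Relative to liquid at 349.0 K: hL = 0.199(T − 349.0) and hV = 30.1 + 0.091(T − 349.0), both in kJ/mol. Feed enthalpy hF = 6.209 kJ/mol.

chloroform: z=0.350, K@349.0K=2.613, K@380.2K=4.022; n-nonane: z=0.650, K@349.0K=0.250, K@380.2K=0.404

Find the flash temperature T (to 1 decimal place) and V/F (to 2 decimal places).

Adiabatic flash: solve Rachford–Rice at each trial T, then check hF = ψ·hV(T) + (1−ψ)·hL(T).
  T = 349.0 K: K = (2.613, 0.250), RR gives ψ = 0.064, H_out = 1.917 kJ/mol
  T = 380.2 K: K = (4.022, 0.404), RR gives ψ = 0.372, H_out = 16.157 kJ/mol
  T = 364.6 K: K = (3.272, 0.321), RR gives ψ = 0.229, H_out = 9.623 kJ/mol
  T = 356.8 K: K = (2.931, 0.284), RR gives ψ = 0.152, H_out = 6.008 kJ/mol
  T = 360.7 K: K = (3.099, 0.302), RR gives ψ = 0.192, H_out = 7.861 kJ/mol
  T = 358.8 K: K = (3.016, 0.293), RR gives ψ = 0.173, H_out = 6.971 kJ/mol
Linear interpolation between T = 356.8 (H_out = 6.008) and T = 358.8 (H_out = 6.971) on hF = 6.209 gives T ≈ 357.2 K, at which ψ = 0.16.

T = 357.2 K, V/F = 0.16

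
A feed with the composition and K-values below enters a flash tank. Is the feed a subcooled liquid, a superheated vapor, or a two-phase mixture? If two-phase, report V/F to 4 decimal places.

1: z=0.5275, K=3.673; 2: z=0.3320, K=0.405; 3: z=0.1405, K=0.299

ΣzᵢKᵢ = 2.1140; Σzᵢ/Kᵢ = 1.4333.
Both exceed 1, so a two-phase solution exists.
Rachford–Rice: g(ψ) = Σ zᵢ(Kᵢ−1)/(1+ψ(Kᵢ−1)) = 0.
Newton iteration, ψ⁰ = 0.64:
  ψ = 0.6400: g = 0.02250, g' = -1.0466 → ψ = 0.6615
Converged at ψ = 0.6615.

two-phase, V/F = 0.6615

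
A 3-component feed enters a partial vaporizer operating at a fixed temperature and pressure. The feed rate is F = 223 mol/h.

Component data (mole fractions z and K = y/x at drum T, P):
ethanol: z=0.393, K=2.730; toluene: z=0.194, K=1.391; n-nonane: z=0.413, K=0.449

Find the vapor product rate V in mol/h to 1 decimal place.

V = 154.8 mol/h

Iterate (Newton) starting at ψ = 0.5:
  ψ = 0.500: g = 0.1139, g' = -0.598 → ψ = 0.691
  ψ = 0.691: g = 0.0022, g' = -0.589 → ψ = 0.694
Converged at ψ = 0.694.
Then V = ψ·F = 0.6943·223 = 154.8 mol/h and L = F − V = 68.2 mol/h.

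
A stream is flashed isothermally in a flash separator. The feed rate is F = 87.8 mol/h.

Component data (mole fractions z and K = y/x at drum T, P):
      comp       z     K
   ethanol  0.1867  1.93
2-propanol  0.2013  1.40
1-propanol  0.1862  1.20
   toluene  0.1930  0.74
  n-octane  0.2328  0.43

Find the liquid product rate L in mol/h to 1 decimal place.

Iterate (Newton) starting at V/F = 0.67:
  V/F = 0.6700: g = -0.07213, g' = -0.3042 → V/F = 0.4329
  V/F = 0.4329: g = -0.00601, g' = -0.2617 → V/F = 0.4099
Converged at V/F = 0.4099.
Then V = V/F·F = 0.4099·87.8 = 36.0 mol/h and L = F − V = 51.8 mol/h.

L = 51.8 mol/h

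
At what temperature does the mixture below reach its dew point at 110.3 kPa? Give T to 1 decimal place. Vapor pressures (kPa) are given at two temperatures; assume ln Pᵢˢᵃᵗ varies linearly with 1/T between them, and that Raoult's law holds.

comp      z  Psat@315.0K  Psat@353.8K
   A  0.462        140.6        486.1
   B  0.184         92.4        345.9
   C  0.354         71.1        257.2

T = 318.4 K

Dew-point temperature: Σzᵢ·P/Pᵢˢᵃᵗ(T) = 1. Interpolate ln Pᵢˢᵃᵗ = aᵢ + bᵢ/T.
  T = 315.0 K: ΣzᵢP/Pᵢˢᵃᵗ = 1.1313
  T = 353.8 K: ΣzᵢP/Pᵢˢᵃᵗ = 0.3153
  T = 334.4 K: ΣzᵢP/Pᵢˢᵃᵗ = 0.5755
  T = 324.7 K: ΣzᵢP/Pᵢˢᵃᵗ = 0.7987
  T = 319.9 K: ΣzᵢP/Pᵢˢᵃᵗ = 0.9463
  T = 317.4 K: ΣzᵢP/Pᵢˢᵃᵗ = 1.0358
Interpolating between 317.4 K and 319.9 K gives T ≈ 318.4 K.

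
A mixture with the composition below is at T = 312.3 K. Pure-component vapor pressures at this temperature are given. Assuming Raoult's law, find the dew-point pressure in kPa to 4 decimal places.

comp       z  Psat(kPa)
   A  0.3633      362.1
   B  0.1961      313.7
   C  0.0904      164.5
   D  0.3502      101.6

At the dew point ψ → 1, so Σzᵢ/Kᵢ = 1 with Kᵢ = Pᵢˢᵃᵗ/P ⇒ 1/P = Σzᵢ/Pᵢˢᵃᵗ.
1/P = 0.3633/362.1 + 0.1961/313.7 + 0.0904/164.5 + 0.3502/101.6 = 0.0056248 ⇒ P = 177.7832 kPa

Pdew = 177.7832 kPa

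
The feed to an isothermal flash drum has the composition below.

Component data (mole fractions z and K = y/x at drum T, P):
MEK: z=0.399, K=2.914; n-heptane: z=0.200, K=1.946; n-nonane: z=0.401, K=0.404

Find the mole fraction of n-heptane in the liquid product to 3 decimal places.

x_n-heptane = 0.118

Newton iteration, V/F⁰ = 0.4:
  V/F = 0.400: g = 0.2560, g' = -0.809 → V/F = 0.717
  V/F = 0.717: g = 0.0176, g' = -0.757 → V/F = 0.740
Converged at V/F = 0.740.
Compositions from xᵢ = zᵢ/(1+V/F(Kᵢ−1)), yᵢ = Kᵢxᵢ:
  MEK: x = 0.165, y = 0.481
  n-heptane: x = 0.118, y = 0.229
  n-nonane: x = 0.717, y = 0.290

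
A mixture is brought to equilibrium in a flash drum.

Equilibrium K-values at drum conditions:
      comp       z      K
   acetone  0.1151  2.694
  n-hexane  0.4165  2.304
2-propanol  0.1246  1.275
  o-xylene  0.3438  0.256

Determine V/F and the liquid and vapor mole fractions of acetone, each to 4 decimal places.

Rachford–Rice: g(V/F) = Σ zᵢ(Kᵢ−1)/(1+V/F(Kᵢ−1)) = 0.
Check two-phase: ΣzᵢKᵢ = 1.5166 > 1 and Σzᵢ/Kᵢ = 1.6642 > 1, so g(0) = 0.5166 > 0 and g(1) = -0.6642 < 0.
Newton iteration, V/F⁰ = 0.5:
  V/F = 0.5000: g = 0.05715, g' = -0.8461 → V/F = 0.5675
  V/F = 0.5675: g = -0.00156, g' = -0.8969 → V/F = 0.5658
Converged at V/F = 0.5658.
Compositions from xᵢ = zᵢ/(1+V/F(Kᵢ−1)), yᵢ = Kᵢxᵢ:
  acetone: x = 0.0588, y = 0.1583
  n-hexane: x = 0.2397, y = 0.5522
  2-propanol: x = 0.1078, y = 0.1375
  o-xylene: x = 0.5937, y = 0.1520

V/F = 0.5658, x_acetone = 0.0588, y_acetone = 0.1583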